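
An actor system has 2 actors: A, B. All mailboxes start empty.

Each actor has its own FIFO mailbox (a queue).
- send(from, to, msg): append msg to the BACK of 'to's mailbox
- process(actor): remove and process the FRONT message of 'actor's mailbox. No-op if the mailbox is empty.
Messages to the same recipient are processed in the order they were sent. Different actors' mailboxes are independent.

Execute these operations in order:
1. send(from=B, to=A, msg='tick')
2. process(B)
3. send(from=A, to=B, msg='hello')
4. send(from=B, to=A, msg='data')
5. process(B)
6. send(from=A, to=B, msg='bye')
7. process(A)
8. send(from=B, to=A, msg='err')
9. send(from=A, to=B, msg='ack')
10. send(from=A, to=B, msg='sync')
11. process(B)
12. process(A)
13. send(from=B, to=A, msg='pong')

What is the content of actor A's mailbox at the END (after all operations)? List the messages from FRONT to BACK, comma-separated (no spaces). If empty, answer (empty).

After 1 (send(from=B, to=A, msg='tick')): A:[tick] B:[]
After 2 (process(B)): A:[tick] B:[]
After 3 (send(from=A, to=B, msg='hello')): A:[tick] B:[hello]
After 4 (send(from=B, to=A, msg='data')): A:[tick,data] B:[hello]
After 5 (process(B)): A:[tick,data] B:[]
After 6 (send(from=A, to=B, msg='bye')): A:[tick,data] B:[bye]
After 7 (process(A)): A:[data] B:[bye]
After 8 (send(from=B, to=A, msg='err')): A:[data,err] B:[bye]
After 9 (send(from=A, to=B, msg='ack')): A:[data,err] B:[bye,ack]
After 10 (send(from=A, to=B, msg='sync')): A:[data,err] B:[bye,ack,sync]
After 11 (process(B)): A:[data,err] B:[ack,sync]
After 12 (process(A)): A:[err] B:[ack,sync]
After 13 (send(from=B, to=A, msg='pong')): A:[err,pong] B:[ack,sync]

Answer: err,pong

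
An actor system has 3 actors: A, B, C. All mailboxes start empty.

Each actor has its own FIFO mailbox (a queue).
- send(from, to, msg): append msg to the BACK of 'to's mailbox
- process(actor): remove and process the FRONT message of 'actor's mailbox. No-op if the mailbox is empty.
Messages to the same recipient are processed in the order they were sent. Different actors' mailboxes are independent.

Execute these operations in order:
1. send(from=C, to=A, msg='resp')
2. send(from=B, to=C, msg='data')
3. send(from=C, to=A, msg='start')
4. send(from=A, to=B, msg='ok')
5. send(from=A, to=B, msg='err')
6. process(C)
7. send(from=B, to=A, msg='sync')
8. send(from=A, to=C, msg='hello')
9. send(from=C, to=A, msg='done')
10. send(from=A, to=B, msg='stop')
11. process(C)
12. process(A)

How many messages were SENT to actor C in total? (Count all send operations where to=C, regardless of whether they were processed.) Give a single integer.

Answer: 2

Derivation:
After 1 (send(from=C, to=A, msg='resp')): A:[resp] B:[] C:[]
After 2 (send(from=B, to=C, msg='data')): A:[resp] B:[] C:[data]
After 3 (send(from=C, to=A, msg='start')): A:[resp,start] B:[] C:[data]
After 4 (send(from=A, to=B, msg='ok')): A:[resp,start] B:[ok] C:[data]
After 5 (send(from=A, to=B, msg='err')): A:[resp,start] B:[ok,err] C:[data]
After 6 (process(C)): A:[resp,start] B:[ok,err] C:[]
After 7 (send(from=B, to=A, msg='sync')): A:[resp,start,sync] B:[ok,err] C:[]
After 8 (send(from=A, to=C, msg='hello')): A:[resp,start,sync] B:[ok,err] C:[hello]
After 9 (send(from=C, to=A, msg='done')): A:[resp,start,sync,done] B:[ok,err] C:[hello]
After 10 (send(from=A, to=B, msg='stop')): A:[resp,start,sync,done] B:[ok,err,stop] C:[hello]
After 11 (process(C)): A:[resp,start,sync,done] B:[ok,err,stop] C:[]
After 12 (process(A)): A:[start,sync,done] B:[ok,err,stop] C:[]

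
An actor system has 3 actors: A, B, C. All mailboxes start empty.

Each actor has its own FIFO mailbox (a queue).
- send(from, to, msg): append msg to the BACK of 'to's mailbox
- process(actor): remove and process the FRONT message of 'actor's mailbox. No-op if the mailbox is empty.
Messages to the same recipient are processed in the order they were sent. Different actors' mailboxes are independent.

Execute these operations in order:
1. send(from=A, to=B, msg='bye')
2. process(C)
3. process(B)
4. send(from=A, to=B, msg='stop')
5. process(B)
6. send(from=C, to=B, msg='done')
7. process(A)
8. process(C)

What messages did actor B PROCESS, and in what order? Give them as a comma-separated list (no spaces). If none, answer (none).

Answer: bye,stop

Derivation:
After 1 (send(from=A, to=B, msg='bye')): A:[] B:[bye] C:[]
After 2 (process(C)): A:[] B:[bye] C:[]
After 3 (process(B)): A:[] B:[] C:[]
After 4 (send(from=A, to=B, msg='stop')): A:[] B:[stop] C:[]
After 5 (process(B)): A:[] B:[] C:[]
After 6 (send(from=C, to=B, msg='done')): A:[] B:[done] C:[]
After 7 (process(A)): A:[] B:[done] C:[]
After 8 (process(C)): A:[] B:[done] C:[]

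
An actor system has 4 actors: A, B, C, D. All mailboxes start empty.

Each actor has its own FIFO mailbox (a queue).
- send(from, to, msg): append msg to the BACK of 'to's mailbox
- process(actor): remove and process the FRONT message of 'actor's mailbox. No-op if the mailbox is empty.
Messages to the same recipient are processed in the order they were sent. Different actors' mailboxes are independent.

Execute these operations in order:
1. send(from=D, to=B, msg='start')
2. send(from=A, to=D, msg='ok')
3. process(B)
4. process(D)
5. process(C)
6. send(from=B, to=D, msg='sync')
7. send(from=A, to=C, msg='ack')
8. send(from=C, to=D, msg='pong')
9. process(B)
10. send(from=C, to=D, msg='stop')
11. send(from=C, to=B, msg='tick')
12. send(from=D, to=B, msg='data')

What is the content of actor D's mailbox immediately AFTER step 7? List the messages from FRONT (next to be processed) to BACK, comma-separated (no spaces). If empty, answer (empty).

After 1 (send(from=D, to=B, msg='start')): A:[] B:[start] C:[] D:[]
After 2 (send(from=A, to=D, msg='ok')): A:[] B:[start] C:[] D:[ok]
After 3 (process(B)): A:[] B:[] C:[] D:[ok]
After 4 (process(D)): A:[] B:[] C:[] D:[]
After 5 (process(C)): A:[] B:[] C:[] D:[]
After 6 (send(from=B, to=D, msg='sync')): A:[] B:[] C:[] D:[sync]
After 7 (send(from=A, to=C, msg='ack')): A:[] B:[] C:[ack] D:[sync]

sync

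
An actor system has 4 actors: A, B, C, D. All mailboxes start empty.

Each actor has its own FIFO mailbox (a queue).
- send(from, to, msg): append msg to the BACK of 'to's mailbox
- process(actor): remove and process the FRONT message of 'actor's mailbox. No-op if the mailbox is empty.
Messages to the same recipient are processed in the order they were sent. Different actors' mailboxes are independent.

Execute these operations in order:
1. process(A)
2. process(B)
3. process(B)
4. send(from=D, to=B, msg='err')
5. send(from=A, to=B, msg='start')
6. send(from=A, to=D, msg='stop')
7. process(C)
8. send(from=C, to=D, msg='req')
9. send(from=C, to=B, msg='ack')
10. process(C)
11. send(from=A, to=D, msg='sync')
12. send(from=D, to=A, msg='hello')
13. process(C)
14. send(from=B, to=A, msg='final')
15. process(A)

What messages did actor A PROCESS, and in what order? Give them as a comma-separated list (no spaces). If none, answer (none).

Answer: hello

Derivation:
After 1 (process(A)): A:[] B:[] C:[] D:[]
After 2 (process(B)): A:[] B:[] C:[] D:[]
After 3 (process(B)): A:[] B:[] C:[] D:[]
After 4 (send(from=D, to=B, msg='err')): A:[] B:[err] C:[] D:[]
After 5 (send(from=A, to=B, msg='start')): A:[] B:[err,start] C:[] D:[]
After 6 (send(from=A, to=D, msg='stop')): A:[] B:[err,start] C:[] D:[stop]
After 7 (process(C)): A:[] B:[err,start] C:[] D:[stop]
After 8 (send(from=C, to=D, msg='req')): A:[] B:[err,start] C:[] D:[stop,req]
After 9 (send(from=C, to=B, msg='ack')): A:[] B:[err,start,ack] C:[] D:[stop,req]
After 10 (process(C)): A:[] B:[err,start,ack] C:[] D:[stop,req]
After 11 (send(from=A, to=D, msg='sync')): A:[] B:[err,start,ack] C:[] D:[stop,req,sync]
After 12 (send(from=D, to=A, msg='hello')): A:[hello] B:[err,start,ack] C:[] D:[stop,req,sync]
After 13 (process(C)): A:[hello] B:[err,start,ack] C:[] D:[stop,req,sync]
After 14 (send(from=B, to=A, msg='final')): A:[hello,final] B:[err,start,ack] C:[] D:[stop,req,sync]
After 15 (process(A)): A:[final] B:[err,start,ack] C:[] D:[stop,req,sync]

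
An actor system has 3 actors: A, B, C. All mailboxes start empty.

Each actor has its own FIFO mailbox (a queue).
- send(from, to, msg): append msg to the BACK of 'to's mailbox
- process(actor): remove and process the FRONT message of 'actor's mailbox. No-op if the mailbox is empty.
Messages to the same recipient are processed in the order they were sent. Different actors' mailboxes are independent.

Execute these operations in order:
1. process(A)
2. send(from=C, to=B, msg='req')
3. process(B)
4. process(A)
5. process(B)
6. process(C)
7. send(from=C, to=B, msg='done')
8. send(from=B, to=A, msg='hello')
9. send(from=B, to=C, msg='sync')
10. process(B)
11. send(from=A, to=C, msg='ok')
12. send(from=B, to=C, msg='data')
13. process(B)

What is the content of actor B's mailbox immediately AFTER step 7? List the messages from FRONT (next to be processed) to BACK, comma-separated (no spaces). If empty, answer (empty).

After 1 (process(A)): A:[] B:[] C:[]
After 2 (send(from=C, to=B, msg='req')): A:[] B:[req] C:[]
After 3 (process(B)): A:[] B:[] C:[]
After 4 (process(A)): A:[] B:[] C:[]
After 5 (process(B)): A:[] B:[] C:[]
After 6 (process(C)): A:[] B:[] C:[]
After 7 (send(from=C, to=B, msg='done')): A:[] B:[done] C:[]

done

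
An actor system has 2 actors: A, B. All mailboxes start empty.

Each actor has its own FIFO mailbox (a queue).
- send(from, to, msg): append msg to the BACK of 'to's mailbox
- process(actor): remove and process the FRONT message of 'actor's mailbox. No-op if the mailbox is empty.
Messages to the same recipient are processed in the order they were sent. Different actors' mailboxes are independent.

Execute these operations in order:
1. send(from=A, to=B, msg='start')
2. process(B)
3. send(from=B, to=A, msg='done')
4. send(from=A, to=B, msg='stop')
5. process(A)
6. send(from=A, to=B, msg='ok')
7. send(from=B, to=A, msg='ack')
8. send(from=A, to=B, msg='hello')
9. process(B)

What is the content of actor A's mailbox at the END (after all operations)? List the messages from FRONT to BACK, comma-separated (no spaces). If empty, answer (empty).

Answer: ack

Derivation:
After 1 (send(from=A, to=B, msg='start')): A:[] B:[start]
After 2 (process(B)): A:[] B:[]
After 3 (send(from=B, to=A, msg='done')): A:[done] B:[]
After 4 (send(from=A, to=B, msg='stop')): A:[done] B:[stop]
After 5 (process(A)): A:[] B:[stop]
After 6 (send(from=A, to=B, msg='ok')): A:[] B:[stop,ok]
After 7 (send(from=B, to=A, msg='ack')): A:[ack] B:[stop,ok]
After 8 (send(from=A, to=B, msg='hello')): A:[ack] B:[stop,ok,hello]
After 9 (process(B)): A:[ack] B:[ok,hello]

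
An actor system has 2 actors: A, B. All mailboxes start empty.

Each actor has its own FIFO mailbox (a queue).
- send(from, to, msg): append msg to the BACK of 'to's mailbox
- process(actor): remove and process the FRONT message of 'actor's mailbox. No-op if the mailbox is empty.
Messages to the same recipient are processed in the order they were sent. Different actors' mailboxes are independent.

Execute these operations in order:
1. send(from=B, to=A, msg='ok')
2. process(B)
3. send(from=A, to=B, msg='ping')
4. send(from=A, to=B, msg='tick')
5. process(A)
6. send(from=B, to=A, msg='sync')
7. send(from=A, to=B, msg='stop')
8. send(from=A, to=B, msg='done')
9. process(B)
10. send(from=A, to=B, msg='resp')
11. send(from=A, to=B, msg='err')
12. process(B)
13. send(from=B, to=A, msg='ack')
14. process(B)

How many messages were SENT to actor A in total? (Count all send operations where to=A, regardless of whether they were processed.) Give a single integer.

After 1 (send(from=B, to=A, msg='ok')): A:[ok] B:[]
After 2 (process(B)): A:[ok] B:[]
After 3 (send(from=A, to=B, msg='ping')): A:[ok] B:[ping]
After 4 (send(from=A, to=B, msg='tick')): A:[ok] B:[ping,tick]
After 5 (process(A)): A:[] B:[ping,tick]
After 6 (send(from=B, to=A, msg='sync')): A:[sync] B:[ping,tick]
After 7 (send(from=A, to=B, msg='stop')): A:[sync] B:[ping,tick,stop]
After 8 (send(from=A, to=B, msg='done')): A:[sync] B:[ping,tick,stop,done]
After 9 (process(B)): A:[sync] B:[tick,stop,done]
After 10 (send(from=A, to=B, msg='resp')): A:[sync] B:[tick,stop,done,resp]
After 11 (send(from=A, to=B, msg='err')): A:[sync] B:[tick,stop,done,resp,err]
After 12 (process(B)): A:[sync] B:[stop,done,resp,err]
After 13 (send(from=B, to=A, msg='ack')): A:[sync,ack] B:[stop,done,resp,err]
After 14 (process(B)): A:[sync,ack] B:[done,resp,err]

Answer: 3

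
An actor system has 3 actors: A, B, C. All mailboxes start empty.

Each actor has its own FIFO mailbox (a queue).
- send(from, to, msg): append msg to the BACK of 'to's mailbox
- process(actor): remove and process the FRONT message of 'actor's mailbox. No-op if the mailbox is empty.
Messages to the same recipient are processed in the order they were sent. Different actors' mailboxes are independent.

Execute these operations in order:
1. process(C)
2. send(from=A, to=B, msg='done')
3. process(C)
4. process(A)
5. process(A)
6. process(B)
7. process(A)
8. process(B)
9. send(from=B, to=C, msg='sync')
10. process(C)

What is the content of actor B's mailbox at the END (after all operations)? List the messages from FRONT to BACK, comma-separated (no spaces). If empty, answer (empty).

Answer: (empty)

Derivation:
After 1 (process(C)): A:[] B:[] C:[]
After 2 (send(from=A, to=B, msg='done')): A:[] B:[done] C:[]
After 3 (process(C)): A:[] B:[done] C:[]
After 4 (process(A)): A:[] B:[done] C:[]
After 5 (process(A)): A:[] B:[done] C:[]
After 6 (process(B)): A:[] B:[] C:[]
After 7 (process(A)): A:[] B:[] C:[]
After 8 (process(B)): A:[] B:[] C:[]
After 9 (send(from=B, to=C, msg='sync')): A:[] B:[] C:[sync]
After 10 (process(C)): A:[] B:[] C:[]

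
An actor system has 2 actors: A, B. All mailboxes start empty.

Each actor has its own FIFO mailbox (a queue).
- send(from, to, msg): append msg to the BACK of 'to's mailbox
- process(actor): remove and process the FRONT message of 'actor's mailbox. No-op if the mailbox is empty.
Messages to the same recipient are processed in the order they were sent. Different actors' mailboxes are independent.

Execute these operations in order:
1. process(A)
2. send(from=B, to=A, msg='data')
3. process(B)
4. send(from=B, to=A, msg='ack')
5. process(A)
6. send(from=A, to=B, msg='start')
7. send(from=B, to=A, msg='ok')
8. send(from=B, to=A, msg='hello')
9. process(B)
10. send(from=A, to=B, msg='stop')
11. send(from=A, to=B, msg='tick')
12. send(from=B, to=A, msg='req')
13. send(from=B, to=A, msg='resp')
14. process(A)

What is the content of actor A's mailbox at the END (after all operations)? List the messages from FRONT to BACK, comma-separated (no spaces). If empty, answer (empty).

Answer: ok,hello,req,resp

Derivation:
After 1 (process(A)): A:[] B:[]
After 2 (send(from=B, to=A, msg='data')): A:[data] B:[]
After 3 (process(B)): A:[data] B:[]
After 4 (send(from=B, to=A, msg='ack')): A:[data,ack] B:[]
After 5 (process(A)): A:[ack] B:[]
After 6 (send(from=A, to=B, msg='start')): A:[ack] B:[start]
After 7 (send(from=B, to=A, msg='ok')): A:[ack,ok] B:[start]
After 8 (send(from=B, to=A, msg='hello')): A:[ack,ok,hello] B:[start]
After 9 (process(B)): A:[ack,ok,hello] B:[]
After 10 (send(from=A, to=B, msg='stop')): A:[ack,ok,hello] B:[stop]
After 11 (send(from=A, to=B, msg='tick')): A:[ack,ok,hello] B:[stop,tick]
After 12 (send(from=B, to=A, msg='req')): A:[ack,ok,hello,req] B:[stop,tick]
After 13 (send(from=B, to=A, msg='resp')): A:[ack,ok,hello,req,resp] B:[stop,tick]
After 14 (process(A)): A:[ok,hello,req,resp] B:[stop,tick]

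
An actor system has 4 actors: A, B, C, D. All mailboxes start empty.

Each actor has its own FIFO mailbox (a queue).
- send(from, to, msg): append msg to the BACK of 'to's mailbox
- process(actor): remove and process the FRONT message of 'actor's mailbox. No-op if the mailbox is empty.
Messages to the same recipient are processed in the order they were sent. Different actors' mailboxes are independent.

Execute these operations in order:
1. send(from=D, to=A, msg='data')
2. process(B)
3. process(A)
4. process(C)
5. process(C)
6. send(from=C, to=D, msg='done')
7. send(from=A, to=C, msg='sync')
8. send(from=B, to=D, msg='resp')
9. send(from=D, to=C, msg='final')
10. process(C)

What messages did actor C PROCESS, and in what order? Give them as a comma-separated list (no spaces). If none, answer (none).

Answer: sync

Derivation:
After 1 (send(from=D, to=A, msg='data')): A:[data] B:[] C:[] D:[]
After 2 (process(B)): A:[data] B:[] C:[] D:[]
After 3 (process(A)): A:[] B:[] C:[] D:[]
After 4 (process(C)): A:[] B:[] C:[] D:[]
After 5 (process(C)): A:[] B:[] C:[] D:[]
After 6 (send(from=C, to=D, msg='done')): A:[] B:[] C:[] D:[done]
After 7 (send(from=A, to=C, msg='sync')): A:[] B:[] C:[sync] D:[done]
After 8 (send(from=B, to=D, msg='resp')): A:[] B:[] C:[sync] D:[done,resp]
After 9 (send(from=D, to=C, msg='final')): A:[] B:[] C:[sync,final] D:[done,resp]
After 10 (process(C)): A:[] B:[] C:[final] D:[done,resp]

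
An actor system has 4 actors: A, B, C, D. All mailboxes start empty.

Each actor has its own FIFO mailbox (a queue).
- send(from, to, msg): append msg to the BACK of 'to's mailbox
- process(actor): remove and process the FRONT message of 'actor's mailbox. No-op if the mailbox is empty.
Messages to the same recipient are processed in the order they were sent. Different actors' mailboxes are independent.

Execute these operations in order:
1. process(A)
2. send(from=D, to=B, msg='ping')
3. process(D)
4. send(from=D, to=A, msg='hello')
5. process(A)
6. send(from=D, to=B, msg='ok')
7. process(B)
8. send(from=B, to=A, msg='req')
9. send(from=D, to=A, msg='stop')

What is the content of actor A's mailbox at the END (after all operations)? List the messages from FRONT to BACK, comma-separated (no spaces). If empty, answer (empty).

Answer: req,stop

Derivation:
After 1 (process(A)): A:[] B:[] C:[] D:[]
After 2 (send(from=D, to=B, msg='ping')): A:[] B:[ping] C:[] D:[]
After 3 (process(D)): A:[] B:[ping] C:[] D:[]
After 4 (send(from=D, to=A, msg='hello')): A:[hello] B:[ping] C:[] D:[]
After 5 (process(A)): A:[] B:[ping] C:[] D:[]
After 6 (send(from=D, to=B, msg='ok')): A:[] B:[ping,ok] C:[] D:[]
After 7 (process(B)): A:[] B:[ok] C:[] D:[]
After 8 (send(from=B, to=A, msg='req')): A:[req] B:[ok] C:[] D:[]
After 9 (send(from=D, to=A, msg='stop')): A:[req,stop] B:[ok] C:[] D:[]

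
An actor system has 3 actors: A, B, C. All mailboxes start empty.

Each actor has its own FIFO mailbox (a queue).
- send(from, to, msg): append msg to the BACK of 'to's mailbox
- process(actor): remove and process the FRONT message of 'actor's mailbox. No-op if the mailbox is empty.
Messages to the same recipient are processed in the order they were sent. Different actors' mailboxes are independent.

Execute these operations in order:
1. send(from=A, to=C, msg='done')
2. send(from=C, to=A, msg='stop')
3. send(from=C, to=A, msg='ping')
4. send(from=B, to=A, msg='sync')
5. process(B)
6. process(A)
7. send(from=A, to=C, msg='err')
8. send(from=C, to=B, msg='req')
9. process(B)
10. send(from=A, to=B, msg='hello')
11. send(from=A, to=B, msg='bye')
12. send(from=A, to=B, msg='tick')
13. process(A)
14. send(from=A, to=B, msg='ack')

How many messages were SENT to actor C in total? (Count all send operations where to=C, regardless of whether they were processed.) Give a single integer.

After 1 (send(from=A, to=C, msg='done')): A:[] B:[] C:[done]
After 2 (send(from=C, to=A, msg='stop')): A:[stop] B:[] C:[done]
After 3 (send(from=C, to=A, msg='ping')): A:[stop,ping] B:[] C:[done]
After 4 (send(from=B, to=A, msg='sync')): A:[stop,ping,sync] B:[] C:[done]
After 5 (process(B)): A:[stop,ping,sync] B:[] C:[done]
After 6 (process(A)): A:[ping,sync] B:[] C:[done]
After 7 (send(from=A, to=C, msg='err')): A:[ping,sync] B:[] C:[done,err]
After 8 (send(from=C, to=B, msg='req')): A:[ping,sync] B:[req] C:[done,err]
After 9 (process(B)): A:[ping,sync] B:[] C:[done,err]
After 10 (send(from=A, to=B, msg='hello')): A:[ping,sync] B:[hello] C:[done,err]
After 11 (send(from=A, to=B, msg='bye')): A:[ping,sync] B:[hello,bye] C:[done,err]
After 12 (send(from=A, to=B, msg='tick')): A:[ping,sync] B:[hello,bye,tick] C:[done,err]
After 13 (process(A)): A:[sync] B:[hello,bye,tick] C:[done,err]
After 14 (send(from=A, to=B, msg='ack')): A:[sync] B:[hello,bye,tick,ack] C:[done,err]

Answer: 2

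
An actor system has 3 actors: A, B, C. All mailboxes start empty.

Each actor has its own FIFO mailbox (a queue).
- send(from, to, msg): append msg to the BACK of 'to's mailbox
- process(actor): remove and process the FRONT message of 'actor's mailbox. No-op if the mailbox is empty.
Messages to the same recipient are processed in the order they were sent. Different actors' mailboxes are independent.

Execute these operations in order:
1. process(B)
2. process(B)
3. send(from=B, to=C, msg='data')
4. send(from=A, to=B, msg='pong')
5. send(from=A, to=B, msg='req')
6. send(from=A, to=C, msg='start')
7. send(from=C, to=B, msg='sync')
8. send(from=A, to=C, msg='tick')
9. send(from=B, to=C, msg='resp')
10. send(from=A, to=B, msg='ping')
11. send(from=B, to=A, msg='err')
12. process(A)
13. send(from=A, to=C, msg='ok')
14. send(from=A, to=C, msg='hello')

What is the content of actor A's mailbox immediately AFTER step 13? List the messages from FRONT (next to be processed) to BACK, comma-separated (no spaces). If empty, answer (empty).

After 1 (process(B)): A:[] B:[] C:[]
After 2 (process(B)): A:[] B:[] C:[]
After 3 (send(from=B, to=C, msg='data')): A:[] B:[] C:[data]
After 4 (send(from=A, to=B, msg='pong')): A:[] B:[pong] C:[data]
After 5 (send(from=A, to=B, msg='req')): A:[] B:[pong,req] C:[data]
After 6 (send(from=A, to=C, msg='start')): A:[] B:[pong,req] C:[data,start]
After 7 (send(from=C, to=B, msg='sync')): A:[] B:[pong,req,sync] C:[data,start]
After 8 (send(from=A, to=C, msg='tick')): A:[] B:[pong,req,sync] C:[data,start,tick]
After 9 (send(from=B, to=C, msg='resp')): A:[] B:[pong,req,sync] C:[data,start,tick,resp]
After 10 (send(from=A, to=B, msg='ping')): A:[] B:[pong,req,sync,ping] C:[data,start,tick,resp]
After 11 (send(from=B, to=A, msg='err')): A:[err] B:[pong,req,sync,ping] C:[data,start,tick,resp]
After 12 (process(A)): A:[] B:[pong,req,sync,ping] C:[data,start,tick,resp]
After 13 (send(from=A, to=C, msg='ok')): A:[] B:[pong,req,sync,ping] C:[data,start,tick,resp,ok]

(empty)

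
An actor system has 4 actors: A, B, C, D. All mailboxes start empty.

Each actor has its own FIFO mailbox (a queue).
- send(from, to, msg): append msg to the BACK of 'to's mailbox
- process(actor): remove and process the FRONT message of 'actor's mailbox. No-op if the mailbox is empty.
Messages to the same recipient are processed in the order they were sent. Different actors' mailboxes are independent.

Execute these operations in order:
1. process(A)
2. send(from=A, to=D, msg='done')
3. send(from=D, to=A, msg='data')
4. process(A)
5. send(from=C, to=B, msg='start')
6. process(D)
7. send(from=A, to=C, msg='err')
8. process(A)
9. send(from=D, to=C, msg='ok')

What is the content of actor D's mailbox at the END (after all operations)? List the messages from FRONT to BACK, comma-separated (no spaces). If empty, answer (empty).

Answer: (empty)

Derivation:
After 1 (process(A)): A:[] B:[] C:[] D:[]
After 2 (send(from=A, to=D, msg='done')): A:[] B:[] C:[] D:[done]
After 3 (send(from=D, to=A, msg='data')): A:[data] B:[] C:[] D:[done]
After 4 (process(A)): A:[] B:[] C:[] D:[done]
After 5 (send(from=C, to=B, msg='start')): A:[] B:[start] C:[] D:[done]
After 6 (process(D)): A:[] B:[start] C:[] D:[]
After 7 (send(from=A, to=C, msg='err')): A:[] B:[start] C:[err] D:[]
After 8 (process(A)): A:[] B:[start] C:[err] D:[]
After 9 (send(from=D, to=C, msg='ok')): A:[] B:[start] C:[err,ok] D:[]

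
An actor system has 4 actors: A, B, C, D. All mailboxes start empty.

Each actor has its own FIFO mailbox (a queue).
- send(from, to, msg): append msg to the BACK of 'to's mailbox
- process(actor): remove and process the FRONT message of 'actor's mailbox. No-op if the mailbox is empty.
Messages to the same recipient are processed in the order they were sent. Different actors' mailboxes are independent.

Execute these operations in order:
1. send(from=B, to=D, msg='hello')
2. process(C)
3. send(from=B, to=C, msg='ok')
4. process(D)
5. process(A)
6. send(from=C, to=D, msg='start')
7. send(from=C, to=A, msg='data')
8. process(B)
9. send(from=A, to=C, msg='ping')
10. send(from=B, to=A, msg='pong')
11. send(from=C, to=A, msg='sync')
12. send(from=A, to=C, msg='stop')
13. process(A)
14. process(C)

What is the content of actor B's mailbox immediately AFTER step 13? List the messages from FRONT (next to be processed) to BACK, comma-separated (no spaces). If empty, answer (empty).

After 1 (send(from=B, to=D, msg='hello')): A:[] B:[] C:[] D:[hello]
After 2 (process(C)): A:[] B:[] C:[] D:[hello]
After 3 (send(from=B, to=C, msg='ok')): A:[] B:[] C:[ok] D:[hello]
After 4 (process(D)): A:[] B:[] C:[ok] D:[]
After 5 (process(A)): A:[] B:[] C:[ok] D:[]
After 6 (send(from=C, to=D, msg='start')): A:[] B:[] C:[ok] D:[start]
After 7 (send(from=C, to=A, msg='data')): A:[data] B:[] C:[ok] D:[start]
After 8 (process(B)): A:[data] B:[] C:[ok] D:[start]
After 9 (send(from=A, to=C, msg='ping')): A:[data] B:[] C:[ok,ping] D:[start]
After 10 (send(from=B, to=A, msg='pong')): A:[data,pong] B:[] C:[ok,ping] D:[start]
After 11 (send(from=C, to=A, msg='sync')): A:[data,pong,sync] B:[] C:[ok,ping] D:[start]
After 12 (send(from=A, to=C, msg='stop')): A:[data,pong,sync] B:[] C:[ok,ping,stop] D:[start]
After 13 (process(A)): A:[pong,sync] B:[] C:[ok,ping,stop] D:[start]

(empty)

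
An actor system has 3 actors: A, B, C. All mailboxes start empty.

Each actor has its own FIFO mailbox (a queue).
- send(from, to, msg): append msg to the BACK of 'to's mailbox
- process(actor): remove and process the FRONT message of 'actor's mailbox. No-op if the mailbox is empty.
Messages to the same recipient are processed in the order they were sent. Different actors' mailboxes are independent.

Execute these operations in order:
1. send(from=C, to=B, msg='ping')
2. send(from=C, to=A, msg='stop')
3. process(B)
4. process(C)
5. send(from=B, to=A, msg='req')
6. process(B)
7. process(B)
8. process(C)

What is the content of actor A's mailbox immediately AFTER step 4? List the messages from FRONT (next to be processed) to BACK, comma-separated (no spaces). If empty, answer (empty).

After 1 (send(from=C, to=B, msg='ping')): A:[] B:[ping] C:[]
After 2 (send(from=C, to=A, msg='stop')): A:[stop] B:[ping] C:[]
After 3 (process(B)): A:[stop] B:[] C:[]
After 4 (process(C)): A:[stop] B:[] C:[]

stop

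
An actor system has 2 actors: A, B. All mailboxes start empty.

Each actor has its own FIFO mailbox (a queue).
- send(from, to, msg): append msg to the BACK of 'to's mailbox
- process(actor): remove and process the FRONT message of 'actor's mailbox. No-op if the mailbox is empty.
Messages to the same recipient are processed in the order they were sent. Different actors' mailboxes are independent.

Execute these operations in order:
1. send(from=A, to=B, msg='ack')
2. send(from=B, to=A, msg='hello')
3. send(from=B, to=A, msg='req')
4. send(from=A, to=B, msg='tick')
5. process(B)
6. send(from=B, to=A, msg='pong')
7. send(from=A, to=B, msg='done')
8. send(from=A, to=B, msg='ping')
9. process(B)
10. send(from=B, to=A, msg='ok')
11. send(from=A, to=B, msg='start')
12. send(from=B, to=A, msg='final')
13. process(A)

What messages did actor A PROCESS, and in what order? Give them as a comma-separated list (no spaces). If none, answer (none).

After 1 (send(from=A, to=B, msg='ack')): A:[] B:[ack]
After 2 (send(from=B, to=A, msg='hello')): A:[hello] B:[ack]
After 3 (send(from=B, to=A, msg='req')): A:[hello,req] B:[ack]
After 4 (send(from=A, to=B, msg='tick')): A:[hello,req] B:[ack,tick]
After 5 (process(B)): A:[hello,req] B:[tick]
After 6 (send(from=B, to=A, msg='pong')): A:[hello,req,pong] B:[tick]
After 7 (send(from=A, to=B, msg='done')): A:[hello,req,pong] B:[tick,done]
After 8 (send(from=A, to=B, msg='ping')): A:[hello,req,pong] B:[tick,done,ping]
After 9 (process(B)): A:[hello,req,pong] B:[done,ping]
After 10 (send(from=B, to=A, msg='ok')): A:[hello,req,pong,ok] B:[done,ping]
After 11 (send(from=A, to=B, msg='start')): A:[hello,req,pong,ok] B:[done,ping,start]
After 12 (send(from=B, to=A, msg='final')): A:[hello,req,pong,ok,final] B:[done,ping,start]
After 13 (process(A)): A:[req,pong,ok,final] B:[done,ping,start]

Answer: hello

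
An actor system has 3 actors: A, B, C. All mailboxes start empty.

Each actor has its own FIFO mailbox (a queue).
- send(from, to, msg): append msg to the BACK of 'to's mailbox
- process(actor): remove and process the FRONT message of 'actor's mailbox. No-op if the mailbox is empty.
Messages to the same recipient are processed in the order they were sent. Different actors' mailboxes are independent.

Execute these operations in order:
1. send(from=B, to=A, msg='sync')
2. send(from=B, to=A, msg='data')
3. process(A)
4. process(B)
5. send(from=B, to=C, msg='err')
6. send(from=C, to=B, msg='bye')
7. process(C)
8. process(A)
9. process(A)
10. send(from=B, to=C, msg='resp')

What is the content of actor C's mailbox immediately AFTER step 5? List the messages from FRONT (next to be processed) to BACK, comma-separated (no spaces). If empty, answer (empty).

After 1 (send(from=B, to=A, msg='sync')): A:[sync] B:[] C:[]
After 2 (send(from=B, to=A, msg='data')): A:[sync,data] B:[] C:[]
After 3 (process(A)): A:[data] B:[] C:[]
After 4 (process(B)): A:[data] B:[] C:[]
After 5 (send(from=B, to=C, msg='err')): A:[data] B:[] C:[err]

err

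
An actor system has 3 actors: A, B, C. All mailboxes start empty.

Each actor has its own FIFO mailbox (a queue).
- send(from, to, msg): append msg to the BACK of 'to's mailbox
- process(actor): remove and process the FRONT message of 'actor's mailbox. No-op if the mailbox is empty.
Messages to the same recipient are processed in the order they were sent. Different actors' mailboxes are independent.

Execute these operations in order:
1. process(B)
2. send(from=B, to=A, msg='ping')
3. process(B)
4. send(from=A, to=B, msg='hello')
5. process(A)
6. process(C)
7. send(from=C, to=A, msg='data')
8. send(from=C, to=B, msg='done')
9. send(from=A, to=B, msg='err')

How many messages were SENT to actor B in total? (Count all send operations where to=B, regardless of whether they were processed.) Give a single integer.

After 1 (process(B)): A:[] B:[] C:[]
After 2 (send(from=B, to=A, msg='ping')): A:[ping] B:[] C:[]
After 3 (process(B)): A:[ping] B:[] C:[]
After 4 (send(from=A, to=B, msg='hello')): A:[ping] B:[hello] C:[]
After 5 (process(A)): A:[] B:[hello] C:[]
After 6 (process(C)): A:[] B:[hello] C:[]
After 7 (send(from=C, to=A, msg='data')): A:[data] B:[hello] C:[]
After 8 (send(from=C, to=B, msg='done')): A:[data] B:[hello,done] C:[]
After 9 (send(from=A, to=B, msg='err')): A:[data] B:[hello,done,err] C:[]

Answer: 3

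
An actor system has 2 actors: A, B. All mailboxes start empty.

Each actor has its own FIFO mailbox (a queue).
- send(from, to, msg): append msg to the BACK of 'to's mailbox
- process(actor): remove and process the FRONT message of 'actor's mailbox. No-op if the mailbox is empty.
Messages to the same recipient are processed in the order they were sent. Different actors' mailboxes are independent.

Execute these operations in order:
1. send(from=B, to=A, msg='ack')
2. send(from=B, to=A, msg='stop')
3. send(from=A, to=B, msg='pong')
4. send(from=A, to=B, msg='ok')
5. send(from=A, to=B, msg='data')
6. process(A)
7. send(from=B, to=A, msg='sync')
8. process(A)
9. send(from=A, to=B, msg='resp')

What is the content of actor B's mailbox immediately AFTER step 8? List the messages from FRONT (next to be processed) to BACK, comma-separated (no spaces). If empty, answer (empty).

After 1 (send(from=B, to=A, msg='ack')): A:[ack] B:[]
After 2 (send(from=B, to=A, msg='stop')): A:[ack,stop] B:[]
After 3 (send(from=A, to=B, msg='pong')): A:[ack,stop] B:[pong]
After 4 (send(from=A, to=B, msg='ok')): A:[ack,stop] B:[pong,ok]
After 5 (send(from=A, to=B, msg='data')): A:[ack,stop] B:[pong,ok,data]
After 6 (process(A)): A:[stop] B:[pong,ok,data]
After 7 (send(from=B, to=A, msg='sync')): A:[stop,sync] B:[pong,ok,data]
After 8 (process(A)): A:[sync] B:[pong,ok,data]

pong,ok,data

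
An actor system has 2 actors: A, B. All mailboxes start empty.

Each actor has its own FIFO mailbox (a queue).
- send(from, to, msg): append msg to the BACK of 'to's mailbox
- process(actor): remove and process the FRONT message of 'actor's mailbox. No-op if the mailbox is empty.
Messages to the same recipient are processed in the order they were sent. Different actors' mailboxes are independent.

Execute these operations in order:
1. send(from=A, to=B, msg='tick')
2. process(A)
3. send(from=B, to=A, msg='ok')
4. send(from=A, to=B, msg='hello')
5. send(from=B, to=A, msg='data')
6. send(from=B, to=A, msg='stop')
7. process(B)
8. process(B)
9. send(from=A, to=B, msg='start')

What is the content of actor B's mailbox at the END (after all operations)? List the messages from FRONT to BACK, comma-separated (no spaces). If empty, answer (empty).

After 1 (send(from=A, to=B, msg='tick')): A:[] B:[tick]
After 2 (process(A)): A:[] B:[tick]
After 3 (send(from=B, to=A, msg='ok')): A:[ok] B:[tick]
After 4 (send(from=A, to=B, msg='hello')): A:[ok] B:[tick,hello]
After 5 (send(from=B, to=A, msg='data')): A:[ok,data] B:[tick,hello]
After 6 (send(from=B, to=A, msg='stop')): A:[ok,data,stop] B:[tick,hello]
After 7 (process(B)): A:[ok,data,stop] B:[hello]
After 8 (process(B)): A:[ok,data,stop] B:[]
After 9 (send(from=A, to=B, msg='start')): A:[ok,data,stop] B:[start]

Answer: start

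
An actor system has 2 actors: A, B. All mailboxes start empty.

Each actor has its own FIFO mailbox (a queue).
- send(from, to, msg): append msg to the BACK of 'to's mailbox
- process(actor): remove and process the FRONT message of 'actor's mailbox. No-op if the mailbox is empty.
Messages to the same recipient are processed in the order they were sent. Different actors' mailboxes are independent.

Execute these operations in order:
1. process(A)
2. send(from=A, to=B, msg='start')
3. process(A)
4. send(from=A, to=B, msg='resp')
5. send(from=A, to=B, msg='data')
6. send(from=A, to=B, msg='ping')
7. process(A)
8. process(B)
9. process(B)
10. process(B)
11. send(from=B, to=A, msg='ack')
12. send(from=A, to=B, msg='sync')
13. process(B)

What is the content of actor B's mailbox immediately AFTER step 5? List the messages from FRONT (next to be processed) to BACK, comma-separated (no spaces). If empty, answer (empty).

After 1 (process(A)): A:[] B:[]
After 2 (send(from=A, to=B, msg='start')): A:[] B:[start]
After 3 (process(A)): A:[] B:[start]
After 4 (send(from=A, to=B, msg='resp')): A:[] B:[start,resp]
After 5 (send(from=A, to=B, msg='data')): A:[] B:[start,resp,data]

start,resp,data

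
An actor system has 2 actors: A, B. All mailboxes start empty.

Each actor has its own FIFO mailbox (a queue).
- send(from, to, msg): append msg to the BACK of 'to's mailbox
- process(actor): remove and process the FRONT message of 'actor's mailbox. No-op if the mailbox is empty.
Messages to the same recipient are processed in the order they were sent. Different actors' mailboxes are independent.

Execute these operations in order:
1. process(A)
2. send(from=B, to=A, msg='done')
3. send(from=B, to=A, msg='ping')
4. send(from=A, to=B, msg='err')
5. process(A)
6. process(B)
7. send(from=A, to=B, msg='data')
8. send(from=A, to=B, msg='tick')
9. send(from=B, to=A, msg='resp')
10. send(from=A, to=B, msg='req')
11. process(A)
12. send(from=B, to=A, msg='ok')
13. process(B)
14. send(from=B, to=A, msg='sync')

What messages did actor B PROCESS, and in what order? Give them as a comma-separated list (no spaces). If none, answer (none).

Answer: err,data

Derivation:
After 1 (process(A)): A:[] B:[]
After 2 (send(from=B, to=A, msg='done')): A:[done] B:[]
After 3 (send(from=B, to=A, msg='ping')): A:[done,ping] B:[]
After 4 (send(from=A, to=B, msg='err')): A:[done,ping] B:[err]
After 5 (process(A)): A:[ping] B:[err]
After 6 (process(B)): A:[ping] B:[]
After 7 (send(from=A, to=B, msg='data')): A:[ping] B:[data]
After 8 (send(from=A, to=B, msg='tick')): A:[ping] B:[data,tick]
After 9 (send(from=B, to=A, msg='resp')): A:[ping,resp] B:[data,tick]
After 10 (send(from=A, to=B, msg='req')): A:[ping,resp] B:[data,tick,req]
After 11 (process(A)): A:[resp] B:[data,tick,req]
After 12 (send(from=B, to=A, msg='ok')): A:[resp,ok] B:[data,tick,req]
After 13 (process(B)): A:[resp,ok] B:[tick,req]
After 14 (send(from=B, to=A, msg='sync')): A:[resp,ok,sync] B:[tick,req]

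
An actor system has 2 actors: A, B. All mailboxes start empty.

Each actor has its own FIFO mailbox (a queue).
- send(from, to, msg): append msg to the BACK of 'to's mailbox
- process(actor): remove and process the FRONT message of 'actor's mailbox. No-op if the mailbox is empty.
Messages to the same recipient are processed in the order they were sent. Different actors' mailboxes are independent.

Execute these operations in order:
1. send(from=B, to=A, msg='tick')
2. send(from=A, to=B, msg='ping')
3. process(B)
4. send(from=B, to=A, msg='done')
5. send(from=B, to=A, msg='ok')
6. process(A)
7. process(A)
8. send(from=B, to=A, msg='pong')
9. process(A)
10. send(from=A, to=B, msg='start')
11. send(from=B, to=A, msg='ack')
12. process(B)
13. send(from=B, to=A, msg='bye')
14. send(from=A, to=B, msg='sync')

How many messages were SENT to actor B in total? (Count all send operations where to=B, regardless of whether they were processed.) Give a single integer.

After 1 (send(from=B, to=A, msg='tick')): A:[tick] B:[]
After 2 (send(from=A, to=B, msg='ping')): A:[tick] B:[ping]
After 3 (process(B)): A:[tick] B:[]
After 4 (send(from=B, to=A, msg='done')): A:[tick,done] B:[]
After 5 (send(from=B, to=A, msg='ok')): A:[tick,done,ok] B:[]
After 6 (process(A)): A:[done,ok] B:[]
After 7 (process(A)): A:[ok] B:[]
After 8 (send(from=B, to=A, msg='pong')): A:[ok,pong] B:[]
After 9 (process(A)): A:[pong] B:[]
After 10 (send(from=A, to=B, msg='start')): A:[pong] B:[start]
After 11 (send(from=B, to=A, msg='ack')): A:[pong,ack] B:[start]
After 12 (process(B)): A:[pong,ack] B:[]
After 13 (send(from=B, to=A, msg='bye')): A:[pong,ack,bye] B:[]
After 14 (send(from=A, to=B, msg='sync')): A:[pong,ack,bye] B:[sync]

Answer: 3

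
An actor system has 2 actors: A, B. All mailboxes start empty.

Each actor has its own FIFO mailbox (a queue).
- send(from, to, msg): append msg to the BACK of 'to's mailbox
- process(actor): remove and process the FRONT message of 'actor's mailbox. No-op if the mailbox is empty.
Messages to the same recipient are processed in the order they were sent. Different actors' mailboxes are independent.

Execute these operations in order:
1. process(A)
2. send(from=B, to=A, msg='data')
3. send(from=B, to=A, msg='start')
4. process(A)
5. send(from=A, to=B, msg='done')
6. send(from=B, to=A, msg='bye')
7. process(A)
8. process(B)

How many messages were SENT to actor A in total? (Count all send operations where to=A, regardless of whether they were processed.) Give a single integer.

After 1 (process(A)): A:[] B:[]
After 2 (send(from=B, to=A, msg='data')): A:[data] B:[]
After 3 (send(from=B, to=A, msg='start')): A:[data,start] B:[]
After 4 (process(A)): A:[start] B:[]
After 5 (send(from=A, to=B, msg='done')): A:[start] B:[done]
After 6 (send(from=B, to=A, msg='bye')): A:[start,bye] B:[done]
After 7 (process(A)): A:[bye] B:[done]
After 8 (process(B)): A:[bye] B:[]

Answer: 3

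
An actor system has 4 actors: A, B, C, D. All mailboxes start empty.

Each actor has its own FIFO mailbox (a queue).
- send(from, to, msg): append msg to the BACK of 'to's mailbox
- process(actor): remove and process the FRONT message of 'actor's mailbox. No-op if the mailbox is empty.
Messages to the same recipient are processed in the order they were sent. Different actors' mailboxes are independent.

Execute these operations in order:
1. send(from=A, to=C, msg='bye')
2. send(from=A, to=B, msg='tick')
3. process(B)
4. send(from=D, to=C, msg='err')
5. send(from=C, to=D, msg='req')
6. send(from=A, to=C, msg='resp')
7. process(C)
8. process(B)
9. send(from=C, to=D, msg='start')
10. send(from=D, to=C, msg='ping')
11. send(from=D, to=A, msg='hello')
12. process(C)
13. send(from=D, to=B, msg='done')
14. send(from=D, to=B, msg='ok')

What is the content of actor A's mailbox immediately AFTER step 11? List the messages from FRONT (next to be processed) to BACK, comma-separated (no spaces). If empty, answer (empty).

After 1 (send(from=A, to=C, msg='bye')): A:[] B:[] C:[bye] D:[]
After 2 (send(from=A, to=B, msg='tick')): A:[] B:[tick] C:[bye] D:[]
After 3 (process(B)): A:[] B:[] C:[bye] D:[]
After 4 (send(from=D, to=C, msg='err')): A:[] B:[] C:[bye,err] D:[]
After 5 (send(from=C, to=D, msg='req')): A:[] B:[] C:[bye,err] D:[req]
After 6 (send(from=A, to=C, msg='resp')): A:[] B:[] C:[bye,err,resp] D:[req]
After 7 (process(C)): A:[] B:[] C:[err,resp] D:[req]
After 8 (process(B)): A:[] B:[] C:[err,resp] D:[req]
After 9 (send(from=C, to=D, msg='start')): A:[] B:[] C:[err,resp] D:[req,start]
After 10 (send(from=D, to=C, msg='ping')): A:[] B:[] C:[err,resp,ping] D:[req,start]
After 11 (send(from=D, to=A, msg='hello')): A:[hello] B:[] C:[err,resp,ping] D:[req,start]

hello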